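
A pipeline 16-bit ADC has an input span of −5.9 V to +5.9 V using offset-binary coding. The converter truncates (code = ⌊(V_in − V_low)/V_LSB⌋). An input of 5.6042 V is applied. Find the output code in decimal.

code 63893

Full-scale span = 11.8 V; LSB = 11.8/2^16 = 180.05 µV.
Input sits at 63893.157 steps above V_low.
⌊·⌋(63893.157) = 63893.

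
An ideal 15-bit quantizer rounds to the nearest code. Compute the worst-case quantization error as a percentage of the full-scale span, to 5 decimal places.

0.00153 %

Rounding → worst-case error = ½ LSB = V_FS/2^16, so 100/65536 = 0.00152588 % of full scale.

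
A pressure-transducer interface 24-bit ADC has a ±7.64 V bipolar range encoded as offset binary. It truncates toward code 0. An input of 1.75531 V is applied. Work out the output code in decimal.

code 10315912

With 16777216 levels over 15.28 V, one step is 0.91 µV.
Input sits at 10315912.648 steps above V_low.
Floor → code 10315912.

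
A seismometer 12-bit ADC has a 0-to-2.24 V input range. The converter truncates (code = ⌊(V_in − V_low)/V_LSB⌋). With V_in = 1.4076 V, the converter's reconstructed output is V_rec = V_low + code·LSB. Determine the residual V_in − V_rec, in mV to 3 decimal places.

0.491 mV

One LSB is 2.24 V / 4096 = 0.547 mV.
(V_in − V_low)/LSB = (1.4076 − 0)/0.000546875 = 2573.8971 → code 2573 (floor).
Reconstructed: 1.4071094 V.
Error = 1.4076 − 1.4071094 = 0.000490625 V = 0.491 mV.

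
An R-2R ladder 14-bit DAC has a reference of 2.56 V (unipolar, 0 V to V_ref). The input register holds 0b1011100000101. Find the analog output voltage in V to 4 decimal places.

0.9208 V

LSB = 2.56 V / 2^14 = 156.25 µV.
Code 0b1011100000101 = 5893 decimal.
V_out = 0 + 5893 × 0.00015625 V = 0.920781 V.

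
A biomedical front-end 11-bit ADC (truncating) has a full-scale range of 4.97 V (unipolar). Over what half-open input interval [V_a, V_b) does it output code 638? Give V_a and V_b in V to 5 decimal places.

LSB = 4.97/2^11 = 2.427 mV.
V_a = V_low + 638·LSB = 1.54827 V; V_b = V_low + 639·LSB = 1.5507 V.

[1.54827 V, 1.55070 V)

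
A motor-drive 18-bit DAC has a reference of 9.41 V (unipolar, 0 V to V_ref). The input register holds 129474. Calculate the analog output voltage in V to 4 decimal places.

4.6476 V

LSB = 9.41 V / 2^18 = 35.90 µV.
V_out = 0 + 129474 × 3.58963e-05 V = 4.64764 V.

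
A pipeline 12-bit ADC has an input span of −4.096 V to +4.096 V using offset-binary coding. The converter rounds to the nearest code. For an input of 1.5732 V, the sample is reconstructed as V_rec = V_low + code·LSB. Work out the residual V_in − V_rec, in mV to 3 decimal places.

One LSB is 8.192 V / 4096 = 2.000 mV.
Scaled input = 2834.6000 LSBs, so code = 2835.
Reconstructed: 1.574 V.
Error = 1.5732 − 1.574 = -0.0008 V = -0.800 mV.

-0.800 mV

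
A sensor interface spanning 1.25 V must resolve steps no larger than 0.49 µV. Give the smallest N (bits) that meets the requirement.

Number of steps required ≥ 1.25 V / 0.49 µV = 2551020.41.
Need 2^N ≥ 2551020.41; 2^21 = 2097152, 2^22 = 4194304.
Minimum N = 22.

22 bits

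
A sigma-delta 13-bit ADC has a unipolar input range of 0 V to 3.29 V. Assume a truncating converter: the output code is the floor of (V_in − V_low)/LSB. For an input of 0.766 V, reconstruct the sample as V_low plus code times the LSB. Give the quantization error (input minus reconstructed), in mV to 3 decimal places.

0.127 mV

One LSB is 3.29 V / 8192 = 401.61 µV.
(V_in − V_low)/LSB = (0.766 − 0)/0.000401611 = 1907.3167 → code 1907 (floor).
Reconstructed: 0.7658728 V.
V_in − V_rec = 0.000127197 V = 0.127 mV.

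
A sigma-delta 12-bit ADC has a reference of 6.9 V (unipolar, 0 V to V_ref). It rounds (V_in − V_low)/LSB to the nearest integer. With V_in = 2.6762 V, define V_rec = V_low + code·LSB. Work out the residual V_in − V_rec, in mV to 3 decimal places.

-0.582 mV

LSB = 6.9/2^12 = 1.685 mV.
Scaled input = 1588.6544 LSBs, so code = 1589.
V_rec = 0 + 1589·0.00168457 = 2.6767822 V.
Difference: -0.000582227 V → -0.582 mV.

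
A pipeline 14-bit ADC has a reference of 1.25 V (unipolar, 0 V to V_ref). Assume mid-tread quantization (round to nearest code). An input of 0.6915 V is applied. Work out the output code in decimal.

code 9064

With 16384 levels over 1.25 V, one step is 76.29 µV.
(0.6915 − 0) / 7.62939e-05 = 9063.629 LSBs.
Round → code 9064.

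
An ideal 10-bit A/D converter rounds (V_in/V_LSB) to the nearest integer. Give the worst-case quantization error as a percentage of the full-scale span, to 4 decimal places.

Rounding → worst-case error = ½ LSB = V_FS/2^11, so 100/2048 = 0.0488281 % of full scale.

0.0488 %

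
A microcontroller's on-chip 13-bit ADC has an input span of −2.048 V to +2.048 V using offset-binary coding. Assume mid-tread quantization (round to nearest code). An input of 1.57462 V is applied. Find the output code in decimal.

code 7245

With 8192 levels over 4.096 V, one step is 0.500 mV.
(V_in − V_low)/LSB = (1.57462 − (−2.048)) / 0.0005 = 7245.240.
round(7245.240) = 7245.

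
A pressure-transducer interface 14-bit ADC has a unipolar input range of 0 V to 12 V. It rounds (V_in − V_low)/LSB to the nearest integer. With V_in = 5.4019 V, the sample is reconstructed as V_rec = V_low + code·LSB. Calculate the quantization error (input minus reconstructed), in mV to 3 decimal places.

One LSB is 12 V / 16384 = 0.732 mV.
(V_in − V_low)/LSB = (5.4019 − 0)/0.000732422 = 7375.3941 → code 7375 (round).
Reconstructed: 5.4016113 V.
Difference: 0.000288672 V → 0.289 mV.

0.289 mV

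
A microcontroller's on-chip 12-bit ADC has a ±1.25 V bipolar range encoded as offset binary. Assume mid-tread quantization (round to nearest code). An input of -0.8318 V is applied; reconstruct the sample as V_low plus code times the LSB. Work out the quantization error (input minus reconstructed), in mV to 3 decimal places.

One LSB is 2.5 V / 4096 = 0.610 mV.
(-0.8318 − (−1.25))/0.000610352 = 685.1789; round gives code 685.
Reconstructed: -0.83190918 V.
Difference: 0.00010918 V → 0.109 mV.

0.109 mV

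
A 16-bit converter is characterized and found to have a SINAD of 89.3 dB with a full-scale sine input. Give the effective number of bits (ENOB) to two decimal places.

ENOB = (SINAD − 1.76) / 6.02 = (89.3 − 1.76)/6.02 = 14.542.

14.54 bits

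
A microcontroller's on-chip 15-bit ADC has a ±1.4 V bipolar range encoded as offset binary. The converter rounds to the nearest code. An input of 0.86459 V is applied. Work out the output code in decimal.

code 26502

With 32768 levels over 2.8 V, one step is 85.45 µV.
(0.86459 − (−1.4)) / 8.54492e-05 = 26502.173 LSBs.
Round → code 26502.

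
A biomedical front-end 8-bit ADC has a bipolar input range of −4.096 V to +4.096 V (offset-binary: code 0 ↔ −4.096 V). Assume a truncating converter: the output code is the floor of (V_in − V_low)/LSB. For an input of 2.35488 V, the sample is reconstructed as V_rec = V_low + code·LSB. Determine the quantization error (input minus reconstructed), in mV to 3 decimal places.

One LSB is 8.192 V / 256 = 32.000 mV.
(V_in − V_low)/LSB = (2.35488 − (−4.096))/0.032 = 201.5900 → code 201 (floor).
V_rec = (−4.096) + 201·0.032 = 2.336 V.
V_in − V_rec = 0.01888 V = 18.880 mV.

18.880 mV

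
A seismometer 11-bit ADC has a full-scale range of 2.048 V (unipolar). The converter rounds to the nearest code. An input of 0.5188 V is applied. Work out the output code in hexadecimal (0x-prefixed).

code 0x207 (decimal 519)

With 2048 levels over 2.048 V, one step is 1.000 mV.
(V_in − V_low)/LSB = (0.5188 − 0) / 0.001 = 518.800.
Round → code 519.
In hexadecimal (0x-prefixed): 0x207.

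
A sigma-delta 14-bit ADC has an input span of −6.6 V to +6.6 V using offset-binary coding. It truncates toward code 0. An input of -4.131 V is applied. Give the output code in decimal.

code 3064

With 16384 levels over 13.2 V, one step is 0.806 mV.
(-4.131 − (−6.6)) / 0.000805664 = 3064.553 LSBs.
Floor → code 3064.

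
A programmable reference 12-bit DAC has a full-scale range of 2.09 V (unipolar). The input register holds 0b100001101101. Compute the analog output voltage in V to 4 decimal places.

1.1006 V

LSB = 2.09 V / 2^12 = 0.510 mV.
Code 0b100001101101 = 2157 decimal.
V_out = 0 + 2157 × 0.000510254 V = 1.10062 V.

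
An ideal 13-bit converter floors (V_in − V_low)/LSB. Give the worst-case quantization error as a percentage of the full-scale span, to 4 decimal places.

0.0122 %

Truncating → worst-case error = 1 LSB = V_FS/2^13, so 100/8192 = 0.012207 % of full scale.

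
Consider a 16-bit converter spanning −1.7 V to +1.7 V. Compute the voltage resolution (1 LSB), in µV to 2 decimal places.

51.88 µV

Full-scale span = 3.4 V.
LSB = 3.4 / 2^16 = 3.4 / 65536 = 5.18799e-05 V = 51.88 µV.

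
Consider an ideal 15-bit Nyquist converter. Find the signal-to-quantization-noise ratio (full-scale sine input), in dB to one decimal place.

SNR ≈ 6.02·N + 1.76 dB = 6.02·15 + 1.76 = 92.06 dB.

92.1 dB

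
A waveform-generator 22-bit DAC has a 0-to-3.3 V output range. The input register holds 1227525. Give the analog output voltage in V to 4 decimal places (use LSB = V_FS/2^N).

LSB = 3.3 V / 2^22 = 0.79 µV.
V_out = 0 + 1227525 × 7.86781e-07 V = 0.965794 V.

0.9658 V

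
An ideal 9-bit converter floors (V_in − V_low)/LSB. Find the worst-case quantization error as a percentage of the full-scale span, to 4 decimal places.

0.1953 %

Truncating → worst-case error = 1 LSB = V_FS/2^9, so 100/512 = 0.195312 % of full scale.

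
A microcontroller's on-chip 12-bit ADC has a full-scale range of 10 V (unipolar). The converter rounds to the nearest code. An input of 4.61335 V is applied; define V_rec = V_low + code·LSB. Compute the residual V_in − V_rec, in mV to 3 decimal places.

-0.908 mV

LSB = 10/2^12 = 2.441 mV.
Scaled input = 1889.6282 LSBs, so code = 1890.
Reconstructed: 4.6142578 V.
Difference: -0.000907812 V → -0.908 mV.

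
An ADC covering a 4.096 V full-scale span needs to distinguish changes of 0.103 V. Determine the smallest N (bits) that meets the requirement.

6 bits

Number of steps required ≥ 4.096 V / 0.103 V = 39.77.
Need 2^N ≥ 39.77; 2^5 = 32, 2^6 = 64.
Minimum N = 6.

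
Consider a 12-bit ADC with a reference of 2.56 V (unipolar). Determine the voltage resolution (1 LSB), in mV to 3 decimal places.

0.625 mV

Full-scale span = 2.56 V.
LSB = 2.56 / 2^12 = 2.56 / 4096 = 0.000625 V = 0.625 mV.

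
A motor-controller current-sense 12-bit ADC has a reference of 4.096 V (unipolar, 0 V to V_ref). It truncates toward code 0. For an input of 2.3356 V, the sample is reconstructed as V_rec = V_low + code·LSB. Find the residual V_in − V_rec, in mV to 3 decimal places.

One LSB is 4.096 V / 4096 = 1.000 mV.
(2.3356 − 0)/0.001 = 2335.6000; ⌊·⌋ gives code 2335.
Code 2335 maps back to 0 + 2335×0.001 V = 2.335 V.
Error = 2.3356 − 2.335 = 0.0006 V = 0.600 mV.

0.600 mV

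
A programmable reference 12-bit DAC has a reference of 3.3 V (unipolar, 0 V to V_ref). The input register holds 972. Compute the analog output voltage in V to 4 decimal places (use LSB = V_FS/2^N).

LSB = 3.3 V / 2^12 = 0.806 mV.
V_out = 0 + 972 × 0.000805664 V = 0.783105 V.

0.7831 V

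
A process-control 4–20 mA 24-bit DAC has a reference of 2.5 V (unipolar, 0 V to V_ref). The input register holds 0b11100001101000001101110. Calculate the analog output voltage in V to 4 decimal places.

LSB = 2.5 V / 2^24 = 0.15 µV.
Code 0b11100001101000001101110 = 7393390 decimal.
V_out = 0 + 7393390 × 1.49012e-07 V = 1.1017 V.

1.1017 V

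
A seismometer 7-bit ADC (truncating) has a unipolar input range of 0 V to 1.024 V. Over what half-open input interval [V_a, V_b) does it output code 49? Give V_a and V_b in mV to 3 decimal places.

LSB = 1.024/2^7 = 8.000 mV.
V_a = V_low + 49·LSB = 0.392 V; V_b = V_low + 50·LSB = 0.4 V.

[392.000 mV, 400.000 mV)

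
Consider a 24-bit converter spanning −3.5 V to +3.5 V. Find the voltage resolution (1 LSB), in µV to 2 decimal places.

0.42 µV

Full-scale span = 7 V.
LSB = 7 / 2^24 = 7 / 16777216 = 4.17233e-07 V = 0.42 µV.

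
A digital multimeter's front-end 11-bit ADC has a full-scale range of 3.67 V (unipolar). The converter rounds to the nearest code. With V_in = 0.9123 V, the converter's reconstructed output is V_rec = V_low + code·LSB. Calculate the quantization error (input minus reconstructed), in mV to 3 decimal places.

0.176 mV

Step size: 3.67 V ÷ 2^11 = 1.792 mV.
Scaled input = 509.0982 LSBs, so code = 509.
V_rec = 0 + 509·0.00179199 = 0.91212402 V.
Difference: 0.000175977 V → 0.176 mV.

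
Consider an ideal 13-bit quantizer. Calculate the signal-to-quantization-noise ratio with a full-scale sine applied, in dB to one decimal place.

80.0 dB

SNR ≈ 6.02·N + 1.76 dB = 6.02·13 + 1.76 = 80.02 dB.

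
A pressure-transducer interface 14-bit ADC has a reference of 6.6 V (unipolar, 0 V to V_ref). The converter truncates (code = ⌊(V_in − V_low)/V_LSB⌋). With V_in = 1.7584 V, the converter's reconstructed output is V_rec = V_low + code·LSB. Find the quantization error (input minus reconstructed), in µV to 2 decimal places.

Step size: 6.6 V ÷ 2^14 = 402.83 µV.
(V_in − V_low)/LSB = (1.7584 − 0)/0.000402832 = 4365.0948 → code 4365 (floor).
V_rec = 0 + 4365·0.000402832 = 1.7583618 V.
Difference: 3.81836e-05 V → 38.18 µV.

38.18 µV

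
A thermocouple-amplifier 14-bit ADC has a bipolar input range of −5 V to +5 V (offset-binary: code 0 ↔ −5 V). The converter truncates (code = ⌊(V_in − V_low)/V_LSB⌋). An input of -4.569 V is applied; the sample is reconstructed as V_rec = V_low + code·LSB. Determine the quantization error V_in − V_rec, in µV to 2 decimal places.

91.80 µV

LSB = 10/2^14 = 0.610 mV.
(V_in − V_low)/LSB = (-4.569 − (−5))/0.000610352 = 706.1504 → code 706 (floor).
Code 706 maps back to (−5) + 706×0.000610352 V = -4.5690918 V.
Difference: 9.17969e-05 V → 91.80 µV.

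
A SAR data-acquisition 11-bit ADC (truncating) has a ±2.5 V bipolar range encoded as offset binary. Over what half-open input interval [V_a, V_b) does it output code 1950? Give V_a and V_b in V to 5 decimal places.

LSB = 5/2^11 = 2.441 mV.
V_a = V_low + 1950·LSB = 2.26074 V; V_b = V_low + 1951·LSB = 2.26318 V.

[2.26074 V, 2.26318 V)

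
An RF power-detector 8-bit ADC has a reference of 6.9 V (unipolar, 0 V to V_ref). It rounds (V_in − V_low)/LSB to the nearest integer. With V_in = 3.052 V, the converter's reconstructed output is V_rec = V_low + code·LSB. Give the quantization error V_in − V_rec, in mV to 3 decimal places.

One LSB is 6.9 V / 256 = 26.953 mV.
(V_in − V_low)/LSB = (3.052 − 0)/0.0269531 = 113.2336 → code 113 (round).
Reconstructed: 3.0457031 V.
Difference: 0.00629688 V → 6.297 mV.

6.297 mV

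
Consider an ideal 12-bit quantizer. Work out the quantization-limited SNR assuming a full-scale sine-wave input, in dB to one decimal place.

74.0 dB

SNR ≈ 6.02·N + 1.76 dB = 6.02·12 + 1.76 = 74.00 dB.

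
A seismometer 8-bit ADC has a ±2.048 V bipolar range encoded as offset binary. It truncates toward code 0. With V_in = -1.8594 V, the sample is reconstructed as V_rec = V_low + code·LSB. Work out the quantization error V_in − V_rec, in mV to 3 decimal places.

12.600 mV

LSB = 4.096/2^8 = 16.000 mV.
Scaled input = 11.7875 LSBs, so code = 11.
V_rec = (−2.048) + 11·0.016 = -1.872 V.
V_in − V_rec = 0.0126 V = 12.600 mV.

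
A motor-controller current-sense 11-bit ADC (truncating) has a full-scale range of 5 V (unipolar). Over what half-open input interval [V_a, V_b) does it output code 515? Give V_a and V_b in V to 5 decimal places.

LSB = 5/2^11 = 2.441 mV.
V_a = V_low + 515·LSB = 1.25732 V; V_b = V_low + 516·LSB = 1.25977 V.

[1.25732 V, 1.25977 V)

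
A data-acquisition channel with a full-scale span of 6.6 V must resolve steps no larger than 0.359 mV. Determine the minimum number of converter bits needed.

15 bits

Number of steps required ≥ 6.6 V / 0.359 mV = 18384.40.
Need 2^N ≥ 18384.40; 2^14 = 16384, 2^15 = 32768.
Minimum N = 15.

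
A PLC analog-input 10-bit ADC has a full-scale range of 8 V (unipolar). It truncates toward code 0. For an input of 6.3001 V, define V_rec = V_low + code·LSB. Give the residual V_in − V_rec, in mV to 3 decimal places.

3.225 mV

LSB = 8/2^10 = 7.812 mV.
(6.3001 − 0)/0.0078125 = 806.4128; ⌊·⌋ gives code 806.
Code 806 maps back to 0 + 806×0.0078125 V = 6.296875 V.
Difference: 0.003225 V → 3.225 mV.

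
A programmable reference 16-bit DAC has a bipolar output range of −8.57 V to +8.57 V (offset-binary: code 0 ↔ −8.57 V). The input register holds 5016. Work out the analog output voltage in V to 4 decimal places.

LSB = 17.14 V / 2^16 = 261.54 µV.
V_out = (−8.57) + 5016 × 0.000261536 V = -7.25814 V.

-7.2581 V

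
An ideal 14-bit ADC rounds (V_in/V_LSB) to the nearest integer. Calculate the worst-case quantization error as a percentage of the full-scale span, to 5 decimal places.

0.00305 %

Rounding → worst-case error = ½ LSB = V_FS/2^15, so 100/32768 = 0.00305176 % of full scale.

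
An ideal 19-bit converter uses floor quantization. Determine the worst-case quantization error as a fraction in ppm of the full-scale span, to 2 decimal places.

Truncating → worst-case error = 1 LSB = V_FS/2^19, so 1e+06/524288 = 1.90735 ppm of full scale.

1.91 ppm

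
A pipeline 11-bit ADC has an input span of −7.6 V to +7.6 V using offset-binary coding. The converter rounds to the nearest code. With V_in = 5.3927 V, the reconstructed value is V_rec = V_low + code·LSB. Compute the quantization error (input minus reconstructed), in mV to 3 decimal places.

LSB = 15.2/2^11 = 7.422 mV.
(V_in − V_low)/LSB = (5.3927 − (−7.6))/0.00742187 = 1750.5954 → code 1751 (round).
V_rec = (−7.6) + 1751·0.00742187 = 5.3957031 V.
Error = 5.3927 − 5.3957031 = -0.00300313 V = -3.003 mV.

-3.003 mV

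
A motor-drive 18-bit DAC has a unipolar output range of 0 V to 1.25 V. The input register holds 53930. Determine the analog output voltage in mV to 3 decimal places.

LSB = 1.25 V / 2^18 = 4.77 µV.
V_out = 0 + 53930 × 4.76837e-06 V = 0.257158 V.
= 257.158 mV.

257.158 mV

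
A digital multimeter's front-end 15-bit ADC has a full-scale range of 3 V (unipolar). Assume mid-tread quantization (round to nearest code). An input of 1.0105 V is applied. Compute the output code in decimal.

Full-scale span = 3 V; LSB = 3/2^15 = 91.55 µV.
(V_in − V_low)/LSB = (1.0105 − 0) / 9.15527e-05 = 11037.355.
round(11037.355) = 11037.

code 11037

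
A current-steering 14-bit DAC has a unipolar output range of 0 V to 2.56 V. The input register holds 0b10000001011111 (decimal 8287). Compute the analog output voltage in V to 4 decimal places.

1.2948 V

LSB = 2.56 V / 2^14 = 156.25 µV.
Code 0b10000001011111 = 8287 decimal.
V_out = 0 + 8287 × 0.00015625 V = 1.29484 V.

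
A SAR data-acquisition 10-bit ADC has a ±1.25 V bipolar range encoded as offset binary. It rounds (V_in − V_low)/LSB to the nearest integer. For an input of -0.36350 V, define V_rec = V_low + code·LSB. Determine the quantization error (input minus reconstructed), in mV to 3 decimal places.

LSB = 2.5/2^10 = 2.441 mV.
(V_in − V_low)/LSB = (-0.36350 − (−1.25))/0.00244141 = 363.1104 → code 363 (round).
Reconstructed: -0.36376953 V.
V_in − V_rec = 0.000269531 V = 0.270 mV.

0.270 mV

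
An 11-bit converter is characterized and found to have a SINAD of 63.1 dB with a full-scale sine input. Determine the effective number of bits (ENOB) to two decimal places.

10.19 bits

ENOB = (SINAD − 1.76) / 6.02 = (63.1 − 1.76)/6.02 = 10.189.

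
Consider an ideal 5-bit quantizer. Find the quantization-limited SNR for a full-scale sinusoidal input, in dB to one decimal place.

SNR ≈ 6.02·N + 1.76 dB = 6.02·5 + 1.76 = 31.86 dB.

31.9 dB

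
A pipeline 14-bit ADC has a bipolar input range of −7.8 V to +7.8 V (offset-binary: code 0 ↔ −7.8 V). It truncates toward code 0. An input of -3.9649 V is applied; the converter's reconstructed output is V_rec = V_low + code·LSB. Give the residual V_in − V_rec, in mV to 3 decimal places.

Step size: 15.6 V ÷ 2^14 = 0.952 mV.
(V_in − V_low)/LSB = (-3.9649 − (−7.8))/0.000952148 = 4027.8384 → code 4027 (floor).
Reconstructed: -3.9656982 V.
Error = -3.9649 − (−3.9656982) = 0.000798242 V = 0.798 mV.

0.798 mV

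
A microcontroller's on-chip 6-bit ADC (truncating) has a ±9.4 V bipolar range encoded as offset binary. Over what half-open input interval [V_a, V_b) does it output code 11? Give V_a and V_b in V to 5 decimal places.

[-6.16875 V, -5.87500 V)

LSB = 18.8/2^6 = 293.750 mV.
V_a = V_low + 11·LSB = -6.16875 V; V_b = V_low + 12·LSB = -5.875 V.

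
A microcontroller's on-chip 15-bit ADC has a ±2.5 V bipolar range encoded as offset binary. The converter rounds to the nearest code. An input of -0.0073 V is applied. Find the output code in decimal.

code 16336

Full-scale span = 5 V; LSB = 5/2^15 = 152.59 µV.
(-0.0073 − (−2.5)) / 0.000152588 = 16336.159 LSBs.
So the output code is 16336.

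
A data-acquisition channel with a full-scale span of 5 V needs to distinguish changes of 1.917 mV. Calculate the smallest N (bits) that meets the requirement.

Number of steps required ≥ 5 V / 1.917 mV = 2608.24.
Need 2^N ≥ 2608.24; 2^11 = 2048, 2^12 = 4096.
Minimum N = 12.

12 bits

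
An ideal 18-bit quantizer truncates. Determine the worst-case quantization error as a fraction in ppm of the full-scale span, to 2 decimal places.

3.81 ppm

Truncating → worst-case error = 1 LSB = V_FS/2^18, so 1e+06/262144 = 3.8147 ppm of full scale.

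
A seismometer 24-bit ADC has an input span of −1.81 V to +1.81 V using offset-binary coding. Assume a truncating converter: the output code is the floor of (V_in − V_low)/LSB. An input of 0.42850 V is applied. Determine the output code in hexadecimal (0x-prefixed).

LSB = 3.62 V / 16777216 = 0.22 µV.
(V_in − V_low)/LSB = (0.42850 − (−1.81)) / 2.15769e-07 = 10374529.839.
⌊·⌋(10374529.839) = 10374529.
In hexadecimal (0x-prefixed): 0x9E4D81.

code 0x9E4D81 (decimal 10374529)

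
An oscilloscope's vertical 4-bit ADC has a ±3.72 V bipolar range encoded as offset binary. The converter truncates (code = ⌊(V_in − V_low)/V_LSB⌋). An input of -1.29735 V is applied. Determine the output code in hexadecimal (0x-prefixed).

code 0x5 (decimal 5)

With 16 levels over 7.44 V, one step is 465.000 mV.
(-1.29735 − (−3.72)) / 0.465 = 5.210 LSBs.
Floor → code 5.
In hexadecimal (0x-prefixed): 0x5.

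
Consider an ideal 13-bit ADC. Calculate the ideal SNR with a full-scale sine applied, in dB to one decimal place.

SNR ≈ 6.02·N + 1.76 dB = 6.02·13 + 1.76 = 80.02 dB.

80.0 dB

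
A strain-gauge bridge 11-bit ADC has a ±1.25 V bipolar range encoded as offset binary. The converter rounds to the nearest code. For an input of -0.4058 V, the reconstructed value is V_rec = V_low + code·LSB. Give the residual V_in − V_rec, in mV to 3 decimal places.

-0.527 mV

One LSB is 2.5 V / 2048 = 1.221 mV.
Scaled input = 691.5686 LSBs, so code = 692.
Code 692 maps back to (−1.25) + 692×0.0012207 V = -0.40527344 V.
Error = -0.4058 − (−0.40527344) = -0.000526563 V = -0.527 mV.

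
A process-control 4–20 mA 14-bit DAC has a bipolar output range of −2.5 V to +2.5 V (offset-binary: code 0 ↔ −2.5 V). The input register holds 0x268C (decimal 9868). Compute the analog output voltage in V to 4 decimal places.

0.5115 V

LSB = 5 V / 2^14 = 305.18 µV.
Code 0x268C = 9868 decimal.
V_out = (−2.5) + 9868 × 0.000305176 V = 0.511475 V.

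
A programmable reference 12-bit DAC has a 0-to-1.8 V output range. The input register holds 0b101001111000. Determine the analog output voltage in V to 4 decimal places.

1.1777 V

LSB = 1.8 V / 2^12 = 439.45 µV.
Code 0b101001111000 = 2680 decimal.
V_out = 0 + 2680 × 0.000439453 V = 1.17773 V.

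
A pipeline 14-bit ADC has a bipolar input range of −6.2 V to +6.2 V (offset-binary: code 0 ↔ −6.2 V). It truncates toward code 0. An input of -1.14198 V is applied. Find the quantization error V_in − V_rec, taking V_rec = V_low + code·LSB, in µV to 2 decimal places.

85.43 µV

LSB = 12.4/2^14 = 0.757 mV.
(-1.14198 − (−6.2))/0.000756836 = 6683.1129; ⌊·⌋ gives code 6683.
Code 6683 maps back to (−6.2) + 6683×0.000756836 V = -1.1420654 V.
Error = -1.14198 − (−1.1420654) = 8.54297e-05 V = 85.43 µV.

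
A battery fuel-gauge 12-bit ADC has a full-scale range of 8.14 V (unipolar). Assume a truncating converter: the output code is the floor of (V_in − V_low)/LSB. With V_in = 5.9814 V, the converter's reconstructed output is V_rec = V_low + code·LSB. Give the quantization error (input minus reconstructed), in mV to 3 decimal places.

1.600 mV

One LSB is 8.14 V / 4096 = 1.987 mV.
Scaled input = 3009.8052 LSBs, so code = 3009.
Code 3009 maps back to 0 + 3009×0.0019873 V = 5.9797998 V.
Difference: 0.0016002 V → 1.600 mV.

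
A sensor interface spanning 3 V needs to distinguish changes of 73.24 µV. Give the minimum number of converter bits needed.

Number of steps required ≥ 3 V / 73.24 µV = 40961.22.
Need 2^N ≥ 40961.22; 2^15 = 32768, 2^16 = 65536.
Minimum N = 16.

16 bits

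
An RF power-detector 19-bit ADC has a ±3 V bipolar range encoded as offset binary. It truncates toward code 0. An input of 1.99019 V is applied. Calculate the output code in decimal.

code 436049

With 524288 levels over 6 V, one step is 11.44 µV.
(1.99019 − (−3)) / 1.14441e-05 = 436049.456 LSBs.
Floor → code 436049.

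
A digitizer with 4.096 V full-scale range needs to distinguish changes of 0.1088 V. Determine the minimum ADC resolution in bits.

Number of steps required ≥ 4.096 V / 0.1088 V = 37.65.
Need 2^N ≥ 37.65; 2^5 = 32, 2^6 = 64.
Minimum N = 6.

6 bits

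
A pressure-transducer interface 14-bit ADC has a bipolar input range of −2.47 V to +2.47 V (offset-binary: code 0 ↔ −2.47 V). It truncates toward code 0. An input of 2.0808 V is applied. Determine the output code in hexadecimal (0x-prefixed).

LSB = 4.94 V / 16384 = 301.51 µV.
Input sits at 15093.180 steps above V_low.
Floor → code 15093.
In hexadecimal (0x-prefixed): 0x3AF5.

code 0x3AF5 (decimal 15093)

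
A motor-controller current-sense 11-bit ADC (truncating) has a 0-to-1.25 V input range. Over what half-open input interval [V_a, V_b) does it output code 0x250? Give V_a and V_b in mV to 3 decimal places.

LSB = 1.25/2^11 = 0.610 mV.
Code 0x250 = 592 decimal.
V_a = V_low + 592·LSB = 0.361328 V; V_b = V_low + 593·LSB = 0.361938 V.

[361.328 mV, 361.938 mV)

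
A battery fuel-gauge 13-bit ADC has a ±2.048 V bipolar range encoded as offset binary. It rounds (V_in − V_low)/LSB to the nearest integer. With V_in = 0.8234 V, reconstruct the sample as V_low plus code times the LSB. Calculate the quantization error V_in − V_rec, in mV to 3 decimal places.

One LSB is 4.096 V / 8192 = 0.500 mV.
(V_in − V_low)/LSB = (0.8234 − (−2.048))/0.0005 = 5742.8000 → code 5743 (round).
V_rec = (−2.048) + 5743·0.0005 = 0.8235 V.
Difference: -0.0001 V → -0.100 mV.

-0.100 mV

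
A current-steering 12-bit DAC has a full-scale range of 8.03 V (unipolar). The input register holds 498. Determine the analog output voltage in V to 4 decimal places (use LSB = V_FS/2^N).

LSB = 8.03 V / 2^12 = 1.960 mV.
V_out = 0 + 498 × 0.00196045 V = 0.976304 V.

0.9763 V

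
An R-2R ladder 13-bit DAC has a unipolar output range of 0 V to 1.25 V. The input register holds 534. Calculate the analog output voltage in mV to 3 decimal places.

81.482 mV

LSB = 1.25 V / 2^13 = 152.59 µV.
V_out = 0 + 534 × 0.000152588 V = 0.0814819 V.
= 81.482 mV.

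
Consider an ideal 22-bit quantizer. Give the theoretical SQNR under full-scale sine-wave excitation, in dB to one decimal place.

134.2 dB

SNR ≈ 6.02·N + 1.76 dB = 6.02·22 + 1.76 = 134.20 dB.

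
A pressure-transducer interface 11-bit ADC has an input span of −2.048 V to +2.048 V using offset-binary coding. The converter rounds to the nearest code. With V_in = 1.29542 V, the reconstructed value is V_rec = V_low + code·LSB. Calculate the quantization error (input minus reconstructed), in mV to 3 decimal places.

One LSB is 4.096 V / 2048 = 2.000 mV.
(V_in − V_low)/LSB = (1.29542 − (−2.048))/0.002 = 1671.7100 → code 1672 (round).
V_rec = (−2.048) + 1672·0.002 = 1.296 V.
Difference: -0.00058 V → -0.580 mV.

-0.580 mV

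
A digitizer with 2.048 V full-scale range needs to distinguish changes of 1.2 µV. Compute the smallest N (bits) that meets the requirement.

Number of steps required ≥ 2.048 V / 1.2 µV = 1706666.67.
Need 2^N ≥ 1706666.67; 2^20 = 1048576, 2^21 = 2097152.
Minimum N = 21.

21 bits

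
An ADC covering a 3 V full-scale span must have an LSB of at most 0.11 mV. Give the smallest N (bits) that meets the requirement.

Number of steps required ≥ 3 V / 0.11 mV = 27272.73.
Need 2^N ≥ 27272.73; 2^14 = 16384, 2^15 = 32768.
Minimum N = 15.

15 bits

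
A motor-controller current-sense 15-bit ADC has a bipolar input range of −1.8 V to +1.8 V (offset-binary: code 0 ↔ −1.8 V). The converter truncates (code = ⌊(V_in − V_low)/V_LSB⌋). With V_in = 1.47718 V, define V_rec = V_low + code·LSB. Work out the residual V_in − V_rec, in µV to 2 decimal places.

LSB = 3.6/2^15 = 109.86 µV.
(V_in − V_low)/LSB = (1.47718 − (−1.8))/0.000109863 = 29829.6206 → code 29829 (floor).
Reconstructed: 1.4771118 V.
Difference: 6.81836e-05 V → 68.18 µV.

68.18 µV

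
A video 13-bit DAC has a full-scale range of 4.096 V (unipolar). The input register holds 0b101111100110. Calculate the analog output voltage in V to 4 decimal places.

1.5230 V

LSB = 4.096 V / 2^13 = 0.500 mV.
Code 0b101111100110 = 3046 decimal.
V_out = 0 + 3046 × 0.0005 V = 1.523 V.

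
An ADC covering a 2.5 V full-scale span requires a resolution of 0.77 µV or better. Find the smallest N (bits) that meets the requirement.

Number of steps required ≥ 2.5 V / 0.77 µV = 3246753.25.
Need 2^N ≥ 3246753.25; 2^21 = 2097152, 2^22 = 4194304.
Minimum N = 22.

22 bits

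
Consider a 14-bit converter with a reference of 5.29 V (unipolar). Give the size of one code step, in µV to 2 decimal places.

322.88 µV

Full-scale span = 5.29 V.
LSB = 5.29 / 2^14 = 5.29 / 16384 = 0.000322876 V = 322.88 µV.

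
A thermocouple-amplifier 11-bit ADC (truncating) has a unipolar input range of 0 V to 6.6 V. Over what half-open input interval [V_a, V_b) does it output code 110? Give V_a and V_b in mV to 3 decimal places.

LSB = 6.6/2^11 = 3.223 mV.
V_a = V_low + 110·LSB = 0.354492 V; V_b = V_low + 111·LSB = 0.357715 V.

[354.492 mV, 357.715 mV)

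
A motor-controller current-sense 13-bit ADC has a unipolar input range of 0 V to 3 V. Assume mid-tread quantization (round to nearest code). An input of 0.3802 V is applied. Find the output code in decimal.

code 1038

With 8192 levels over 3 V, one step is 366.21 µV.
(V_in − V_low)/LSB = (0.3802 − 0) / 0.000366211 = 1038.199.
round(1038.199) = 1038.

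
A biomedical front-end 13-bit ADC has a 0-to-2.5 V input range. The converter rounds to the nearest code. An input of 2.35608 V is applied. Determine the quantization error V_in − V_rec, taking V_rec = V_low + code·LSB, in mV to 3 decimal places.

One LSB is 2.5 V / 8192 = 305.18 µV.
(2.35608 − 0)/0.000305176 = 7720.4029; round gives code 7720.
Code 7720 maps back to 0 + 7720×0.000305176 V = 2.355957 V.
Error = 2.35608 − 2.355957 = 0.000122969 V = 0.123 mV.

0.123 mV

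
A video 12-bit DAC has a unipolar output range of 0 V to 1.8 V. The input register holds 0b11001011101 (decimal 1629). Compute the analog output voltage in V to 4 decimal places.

0.7159 V

LSB = 1.8 V / 2^12 = 439.45 µV.
Code 0b11001011101 = 1629 decimal.
V_out = 0 + 1629 × 0.000439453 V = 0.715869 V.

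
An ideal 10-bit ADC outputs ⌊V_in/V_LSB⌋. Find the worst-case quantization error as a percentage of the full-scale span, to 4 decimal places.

Truncating → worst-case error = 1 LSB = V_FS/2^10, so 100/1024 = 0.0976562 % of full scale.

0.0977 %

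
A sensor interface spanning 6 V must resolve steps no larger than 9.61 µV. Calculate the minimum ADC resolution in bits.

Number of steps required ≥ 6 V / 9.61 µV = 624349.64.
Need 2^N ≥ 624349.64; 2^19 = 524288, 2^20 = 1048576.
Minimum N = 20.

20 bits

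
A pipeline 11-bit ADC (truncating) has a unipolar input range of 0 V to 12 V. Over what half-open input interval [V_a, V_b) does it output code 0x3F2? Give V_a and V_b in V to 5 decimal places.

[5.91797 V, 5.92383 V)

LSB = 12/2^11 = 5.859 mV.
Code 0x3F2 = 1010 decimal.
V_a = V_low + 1010·LSB = 5.91797 V; V_b = V_low + 1011·LSB = 5.92383 V.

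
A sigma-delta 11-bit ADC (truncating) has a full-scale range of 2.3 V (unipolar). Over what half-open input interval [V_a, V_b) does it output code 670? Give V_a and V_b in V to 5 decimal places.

LSB = 2.3/2^11 = 1.123 mV.
V_a = V_low + 670·LSB = 0.752441 V; V_b = V_low + 671·LSB = 0.753564 V.

[0.75244 V, 0.75356 V)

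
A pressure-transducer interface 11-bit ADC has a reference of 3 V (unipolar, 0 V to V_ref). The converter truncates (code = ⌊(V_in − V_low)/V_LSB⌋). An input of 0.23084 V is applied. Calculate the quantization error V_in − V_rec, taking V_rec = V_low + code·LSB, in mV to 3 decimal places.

0.860 mV

LSB = 3/2^11 = 1.465 mV.
(V_in − V_low)/LSB = (0.23084 − 0)/0.00146484 = 157.5868 → code 157 (floor).
Reconstructed: 0.22998047 V.
V_in − V_rec = 0.000859531 V = 0.860 mV.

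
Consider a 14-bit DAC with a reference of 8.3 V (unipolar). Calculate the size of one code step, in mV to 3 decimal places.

0.507 mV

Full-scale span = 8.3 V.
LSB = 8.3 / 2^14 = 8.3 / 16384 = 0.000506592 V = 0.507 mV.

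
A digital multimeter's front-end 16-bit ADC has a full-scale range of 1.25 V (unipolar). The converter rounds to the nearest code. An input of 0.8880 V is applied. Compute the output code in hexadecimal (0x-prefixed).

Full-scale span = 1.25 V; LSB = 1.25/2^16 = 19.07 µV.
(0.8880 − 0) / 1.90735e-05 = 46556.774 LSBs.
round(46556.774) = 46557.
In hexadecimal (0x-prefixed): 0xB5DD.

code 0xB5DD (decimal 46557)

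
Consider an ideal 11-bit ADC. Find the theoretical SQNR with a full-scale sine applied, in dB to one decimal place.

68.0 dB

SNR ≈ 6.02·N + 1.76 dB = 6.02·11 + 1.76 = 67.98 dB.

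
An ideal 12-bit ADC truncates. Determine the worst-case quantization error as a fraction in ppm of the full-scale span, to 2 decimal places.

244.14 ppm

Truncating → worst-case error = 1 LSB = V_FS/2^12, so 1e+06/4096 = 244.141 ppm of full scale.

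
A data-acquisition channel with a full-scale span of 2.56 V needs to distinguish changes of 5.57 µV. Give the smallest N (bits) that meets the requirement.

Number of steps required ≥ 2.56 V / 5.57 µV = 459605.03.
Need 2^N ≥ 459605.03; 2^18 = 262144, 2^19 = 524288.
Minimum N = 19.

19 bits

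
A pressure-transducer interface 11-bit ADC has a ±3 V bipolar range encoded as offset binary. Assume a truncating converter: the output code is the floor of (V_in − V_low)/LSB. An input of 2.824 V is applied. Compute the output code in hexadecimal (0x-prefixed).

With 2048 levels over 6 V, one step is 2.930 mV.
(V_in − V_low)/LSB = (2.824 − (−3)) / 0.00292969 = 1987.925.
So the output code is 1987.
In hexadecimal (0x-prefixed): 0x7C3.

code 0x7C3 (decimal 1987)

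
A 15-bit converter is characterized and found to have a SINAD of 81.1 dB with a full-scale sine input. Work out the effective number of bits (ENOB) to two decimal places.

ENOB = (SINAD − 1.76) / 6.02 = (81.1 − 1.76)/6.02 = 13.179.

13.18 bits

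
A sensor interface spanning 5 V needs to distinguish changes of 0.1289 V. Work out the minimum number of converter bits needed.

Number of steps required ≥ 5 V / 0.1289 V = 38.79.
Need 2^N ≥ 38.79; 2^5 = 32, 2^6 = 64.
Minimum N = 6.

6 bits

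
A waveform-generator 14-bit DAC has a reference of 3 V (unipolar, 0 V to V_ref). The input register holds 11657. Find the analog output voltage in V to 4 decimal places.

LSB = 3 V / 2^14 = 183.11 µV.
V_out = 0 + 11657 × 0.000183105 V = 2.13446 V.

2.1345 V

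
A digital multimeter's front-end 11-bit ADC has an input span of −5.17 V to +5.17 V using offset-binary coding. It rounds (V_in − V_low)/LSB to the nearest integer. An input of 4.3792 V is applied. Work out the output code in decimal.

With 2048 levels over 10.34 V, one step is 5.049 mV.
(4.3792 − (−5.17)) / 0.00504883 = 1891.370 LSBs.
Round → code 1891.

code 1891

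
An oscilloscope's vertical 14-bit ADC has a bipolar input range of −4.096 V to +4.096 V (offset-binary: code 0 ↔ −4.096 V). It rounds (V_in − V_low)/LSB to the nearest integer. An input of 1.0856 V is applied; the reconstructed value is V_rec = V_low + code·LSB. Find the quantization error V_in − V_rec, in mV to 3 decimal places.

0.100 mV

LSB = 8.192/2^14 = 0.500 mV.
Scaled input = 10363.2000 LSBs, so code = 10363.
Code 10363 maps back to (−4.096) + 10363×0.0005 V = 1.0855 V.
V_in − V_rec = 0.0001 V = 0.100 mV.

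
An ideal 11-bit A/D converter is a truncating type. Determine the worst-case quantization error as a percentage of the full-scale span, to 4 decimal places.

0.0488 %

Truncating → worst-case error = 1 LSB = V_FS/2^11, so 100/2048 = 0.0488281 % of full scale.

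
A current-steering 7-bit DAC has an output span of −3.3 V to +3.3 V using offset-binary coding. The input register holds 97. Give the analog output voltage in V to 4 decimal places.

LSB = 6.6 V / 2^7 = 51.562 mV.
V_out = (−3.3) + 97 × 0.0515625 V = 1.70156 V.

1.7016 V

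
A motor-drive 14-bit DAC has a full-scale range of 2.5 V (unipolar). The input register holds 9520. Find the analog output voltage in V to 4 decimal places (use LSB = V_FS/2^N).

1.4526 V

LSB = 2.5 V / 2^14 = 152.59 µV.
V_out = 0 + 9520 × 0.000152588 V = 1.45264 V.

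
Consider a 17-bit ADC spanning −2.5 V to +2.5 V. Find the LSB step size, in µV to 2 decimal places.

38.15 µV

Full-scale span = 5 V.
LSB = 5 / 2^17 = 5 / 131072 = 3.8147e-05 V = 38.15 µV.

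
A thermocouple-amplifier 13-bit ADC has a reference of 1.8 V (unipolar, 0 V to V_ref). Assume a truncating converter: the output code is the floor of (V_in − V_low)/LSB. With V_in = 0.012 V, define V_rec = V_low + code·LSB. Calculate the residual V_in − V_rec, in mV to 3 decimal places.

One LSB is 1.8 V / 8192 = 219.73 µV.
(0.012 − 0)/0.000219727 = 54.6133; ⌊·⌋ gives code 54.
Code 54 maps back to 0 + 54×0.000219727 V = 0.011865234 V.
Error = 0.012 − 0.011865234 = 0.000134766 V = 0.135 mV.

0.135 mV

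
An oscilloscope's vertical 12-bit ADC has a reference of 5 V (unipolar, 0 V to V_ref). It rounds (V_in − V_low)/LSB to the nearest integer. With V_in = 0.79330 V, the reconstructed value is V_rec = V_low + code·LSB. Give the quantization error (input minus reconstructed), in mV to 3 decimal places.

One LSB is 5 V / 4096 = 1.221 mV.
(0.79330 − 0)/0.0012207 = 649.8714; round gives code 650.
V_rec = 0 + 650·0.0012207 = 0.79345703 V.
Difference: -0.000157031 V → -0.157 mV.

-0.157 mV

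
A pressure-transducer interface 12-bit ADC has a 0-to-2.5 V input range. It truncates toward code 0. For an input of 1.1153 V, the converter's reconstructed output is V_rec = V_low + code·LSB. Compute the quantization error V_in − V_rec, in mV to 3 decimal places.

0.188 mV

Step size: 2.5 V ÷ 2^12 = 0.610 mV.
Scaled input = 1827.3075 LSBs, so code = 1827.
Code 1827 maps back to 0 + 1827×0.000610352 V = 1.1151123 V.
Error = 1.1153 − 1.1151123 = 0.000187695 V = 0.188 mV.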